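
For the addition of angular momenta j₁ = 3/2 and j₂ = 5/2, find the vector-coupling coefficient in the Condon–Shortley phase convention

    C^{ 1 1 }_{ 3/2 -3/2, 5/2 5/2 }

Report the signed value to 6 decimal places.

−√(1/2) ≈ -0.707107

triangle: 3!*0!*2!/6! = 12/720
(j±m)!: 0!*3!*5!*0!*2!*0! = 1440
prefactor² = (2J+1)*Δ*N² = 72
  k=3: −1/(3!*0!*0!*2!*0!*0!) = -1/12
Σ = -1/12  ⇒  CG² = 72*(-1/12)² = 1/2
CG = −√(1/2) = -0.707107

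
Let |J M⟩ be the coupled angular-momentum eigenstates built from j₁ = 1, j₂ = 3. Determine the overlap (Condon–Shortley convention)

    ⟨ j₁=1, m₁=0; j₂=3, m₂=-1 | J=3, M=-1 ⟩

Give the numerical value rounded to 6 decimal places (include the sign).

+0.288675  (= +√(1/12))

√[7·1!1!5!/8! · 1!1!2!4!2!4!] = √(48)
  +(−1)^0/∏(0,1,1,2,0,3)! = 1/12  (running 1/12)
  +(−1)^1/∏(1,0,0,1,1,4)! = -1/24  (running 1/24)
⟨..|..⟩ = √(48)·(1/24) = +0.288675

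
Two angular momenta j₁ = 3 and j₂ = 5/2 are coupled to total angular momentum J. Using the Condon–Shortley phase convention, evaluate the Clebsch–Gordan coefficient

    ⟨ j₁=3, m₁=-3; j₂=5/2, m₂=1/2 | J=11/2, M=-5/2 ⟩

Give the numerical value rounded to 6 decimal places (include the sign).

+0.246183  (= +√(2/33))

j₁+j₂−J=0  J+j₁−j₂=6  J−j₁+j₂=5  j₁+j₂+J+1=12
(j₁±m₁, j₂±m₂, J±M) = (0,6,3,2,3,8)
P² = 49766400/11
sum k=0..0:
  [0] +1/8640 = 1/8640
S = 1/8640
C² = P²·S² = 2/33 ; C = +0.246183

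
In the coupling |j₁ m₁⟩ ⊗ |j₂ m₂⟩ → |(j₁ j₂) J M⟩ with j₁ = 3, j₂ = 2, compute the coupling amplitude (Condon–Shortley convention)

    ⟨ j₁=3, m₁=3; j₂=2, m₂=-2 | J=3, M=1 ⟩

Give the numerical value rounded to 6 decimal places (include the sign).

j₁+j₂−J=2  J+j₁−j₂=4  J−j₁+j₂=2  j₁+j₂+J+1=9
(j₁±m₁, j₂±m₂, J±M) = (6,0,0,4,4,2)
P² = 1536
sum k=0..0:
  [0] +1/96 = 1/96
S = 1/96
C² = P²·S² = 1/6 ; C = +0.408248

+0.408248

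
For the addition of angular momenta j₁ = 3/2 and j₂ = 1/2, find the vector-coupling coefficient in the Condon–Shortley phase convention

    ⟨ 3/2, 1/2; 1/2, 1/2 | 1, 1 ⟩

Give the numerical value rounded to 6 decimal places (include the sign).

−√(1/4) = -0.500000

j₁+j₂−J=1  J+j₁−j₂=2  J−j₁+j₂=0  j₁+j₂+J+1=4
(j₁±m₁, j₂±m₂, J±M) = (2,1,1,0,2,0)
P² = 1
sum k=1..1:
  [1] −1/2 = -1/2
S = -1/2
C² = P²·S² = 1/4 ; C = -0.500000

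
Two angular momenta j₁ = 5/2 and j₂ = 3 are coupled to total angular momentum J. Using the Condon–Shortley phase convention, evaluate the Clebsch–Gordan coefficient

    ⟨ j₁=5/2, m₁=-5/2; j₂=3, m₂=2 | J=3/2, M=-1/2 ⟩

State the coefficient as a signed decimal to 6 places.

+√(5/21) = +0.487950

√[4·4!1!2!/8! · 0!5!5!1!1!2!] = √(960/7)
  +(−1)^4/∏(4,0,1,1,0,1)! = 1/24  (running 1/24)
⟨..|..⟩ = √(960/7)·(1/24) = +0.487950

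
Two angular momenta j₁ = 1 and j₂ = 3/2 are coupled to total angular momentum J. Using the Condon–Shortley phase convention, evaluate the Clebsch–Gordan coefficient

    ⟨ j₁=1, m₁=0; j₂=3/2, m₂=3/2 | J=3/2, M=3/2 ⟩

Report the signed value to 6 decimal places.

−√(3/5) = -0.774597

√[4·1!1!2!/5! · 1!1!3!0!3!0!] = √(12/5)
  +(−1)^1/∏(1,0,0,2,1,0)! = -1/2  (running -1/2)
⟨..|..⟩ = √(12/5)·(-1/2) = -0.774597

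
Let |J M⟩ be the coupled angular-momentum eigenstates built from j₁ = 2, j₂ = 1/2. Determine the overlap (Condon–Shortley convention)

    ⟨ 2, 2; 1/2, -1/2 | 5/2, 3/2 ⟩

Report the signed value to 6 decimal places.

triangle: 0!*4!*1!/6! = 24/720
(j±m)!: 4!*0!*0!*1!*4!*1! = 576
prefactor² = (2J+1)*Δ*N² = 576/5
  k=0: +1/(0!*0!*0!*0!*4!*1!) = 1/24
Σ = 1/24  ⇒  CG² = 576/5*1/24² = 1/5
CG = +√(1/5) = +0.447214

+√(1/5) ≈ +0.447214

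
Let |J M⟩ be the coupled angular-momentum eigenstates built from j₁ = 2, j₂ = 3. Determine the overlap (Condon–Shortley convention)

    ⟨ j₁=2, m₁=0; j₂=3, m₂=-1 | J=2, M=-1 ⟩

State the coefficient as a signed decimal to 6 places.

j₁+j₂−J=3  J+j₁−j₂=1  J−j₁+j₂=3  j₁+j₂+J+1=8
(j₁±m₁, j₂±m₂, J±M) = (2,2,2,4,1,3)
P² = 36/7
sum k=1..2:
  [1] −1/4 = -1/4
  [2] +1/12 = 1/12
S = -1/6
C² = P²·S² = 1/7 ; C = -0.377964

−√(1/7) ≈ -0.377964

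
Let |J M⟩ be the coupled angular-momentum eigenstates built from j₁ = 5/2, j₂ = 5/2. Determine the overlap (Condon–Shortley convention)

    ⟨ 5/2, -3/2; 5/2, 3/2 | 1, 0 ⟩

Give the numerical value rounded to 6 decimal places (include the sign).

-0.358569

triangle: 4!×1!×1!/7! = 24/5040
(j±m)!: 1!×4!×4!×1!×1!×1! = 576
prefactor² = (2J+1)×Δ×N² = 288/35
  k=3: −1/(3!×1!×1!×1!×0!×0!) = -1/6
  k=4: +1/(4!×0!×0!×0!×1!×1!) = 1/24
Σ = -1/8  ⇒  CG² = 288/35×(-1/8)² = 9/70
CG = −√(9/70) = -0.358569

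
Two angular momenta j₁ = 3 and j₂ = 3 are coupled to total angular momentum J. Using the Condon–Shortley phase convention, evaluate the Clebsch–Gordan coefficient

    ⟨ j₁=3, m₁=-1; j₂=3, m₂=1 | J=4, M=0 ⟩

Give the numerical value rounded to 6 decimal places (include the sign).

j₁+j₂−J=2  J+j₁−j₂=4  J−j₁+j₂=4  j₁+j₂+J+1=11
(j₁±m₁, j₂±m₂, J±M) = (2,4,4,2,4,4)
P² = 663552/1925
sum k=0..2:
  [0] +1/1152 = 1/1152
  [1] −1/36 = -1/36
  [2] +1/32 = 1/32
S = 5/1152
C² = P²·S² = 1/154 ; C = +0.080582

+√(1/154) ≈ +0.080582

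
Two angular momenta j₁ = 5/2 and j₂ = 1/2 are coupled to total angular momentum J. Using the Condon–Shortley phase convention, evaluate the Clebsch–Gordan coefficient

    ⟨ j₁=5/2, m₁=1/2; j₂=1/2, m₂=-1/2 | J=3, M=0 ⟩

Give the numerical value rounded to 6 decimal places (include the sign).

+√(1/2) = +0.707107

√[7·0!5!1!/7! · 3!2!0!1!3!3!] = √(72)
  +(−1)^0/∏(0,0,2,0,3,1)! = 1/12  (running 1/12)
⟨..|..⟩ = √(72)·(1/12) = +0.707107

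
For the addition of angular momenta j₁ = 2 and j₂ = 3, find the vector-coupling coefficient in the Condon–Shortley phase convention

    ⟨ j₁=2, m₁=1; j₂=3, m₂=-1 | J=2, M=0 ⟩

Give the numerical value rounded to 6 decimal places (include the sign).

−√(1/7) = -0.377964

triangle: 3!·1!·3!/8! = 36/40320
(j±m)!: 3!·1!·2!·4!·2!·2! = 1152
prefactor² = (2J+1)·Δ·N² = 36/7
  k=0: +1/(0!·3!·1!·2!·0!·1!) = 1/12
  k=1: −1/(1!·2!·0!·1!·1!·2!) = -1/4
Σ = -1/6  ⇒  CG² = 36/7·(-1/6)² = 1/7
CG = −√(1/7) = -0.377964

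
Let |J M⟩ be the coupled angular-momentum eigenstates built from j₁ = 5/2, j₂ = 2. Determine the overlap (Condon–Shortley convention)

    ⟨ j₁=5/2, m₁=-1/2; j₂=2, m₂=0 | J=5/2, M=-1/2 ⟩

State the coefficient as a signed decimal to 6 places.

−√(8/35) = -0.478091

j₁+j₂−J=2  J+j₁−j₂=3  J−j₁+j₂=2  j₁+j₂+J+1=8
(j₁±m₁, j₂±m₂, J±M) = (2,3,2,2,2,3)
P² = 72/35
sum k=0..2:
  [0] +1/24 = 1/24
  [1] −1/2 = -1/2
  [2] +1/8 = 1/8
S = -1/3
C² = P²·S² = 8/35 ; C = -0.478091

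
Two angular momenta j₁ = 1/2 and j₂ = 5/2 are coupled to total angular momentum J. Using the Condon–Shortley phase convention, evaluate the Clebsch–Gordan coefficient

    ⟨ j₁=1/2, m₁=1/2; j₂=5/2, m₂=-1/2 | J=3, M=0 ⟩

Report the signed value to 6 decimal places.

+√(1/2) ≈ +0.707107

j₁+j₂−J=0  J+j₁−j₂=1  J−j₁+j₂=5  j₁+j₂+J+1=7
(j₁±m₁, j₂±m₂, J±M) = (1,0,2,3,3,3)
P² = 72
sum k=0..0:
  [0] +1/12 = 1/12
S = 1/12
C² = P²·S² = 1/2 ; C = +0.707107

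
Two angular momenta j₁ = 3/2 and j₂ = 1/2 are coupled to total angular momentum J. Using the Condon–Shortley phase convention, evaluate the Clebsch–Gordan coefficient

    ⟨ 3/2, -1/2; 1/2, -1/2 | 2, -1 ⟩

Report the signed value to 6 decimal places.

+0.866025

j₁+j₂−J=0  J+j₁−j₂=3  J−j₁+j₂=1  j₁+j₂+J+1=5
(j₁±m₁, j₂±m₂, J±M) = (1,2,0,1,1,3)
P² = 3
sum k=0..0:
  [0] +1/2 = 1/2
S = 1/2
C² = P²·S² = 3/4 ; C = +0.866025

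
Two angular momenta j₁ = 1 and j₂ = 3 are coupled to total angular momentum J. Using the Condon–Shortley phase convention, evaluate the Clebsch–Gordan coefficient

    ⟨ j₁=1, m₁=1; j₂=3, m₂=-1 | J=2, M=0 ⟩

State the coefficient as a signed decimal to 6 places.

+√(2/7) = +0.534522

j₁+j₂−J=2  J+j₁−j₂=0  J−j₁+j₂=4  j₁+j₂+J+1=7
(j₁±m₁, j₂±m₂, J±M) = (2,0,2,4,2,2)
P² = 128/7
sum k=0..0:
  [0] +1/8 = 1/8
S = 1/8
C² = P²·S² = 2/7 ; C = +0.534522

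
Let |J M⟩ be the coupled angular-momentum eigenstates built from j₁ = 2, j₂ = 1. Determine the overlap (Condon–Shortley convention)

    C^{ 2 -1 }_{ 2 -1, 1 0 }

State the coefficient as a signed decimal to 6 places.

√[5·1!3!1!/6! · 1!3!1!1!1!3!] = √(3/2)
  +(−1)^0/∏(0,1,3,1,0,0)! = 1/6  (running 1/6)
  +(−1)^1/∏(1,0,2,0,1,1)! = -1/2  (running -1/3)
⟨..|..⟩ = √(3/2)·(-1/3) = -0.408248

−√(1/6) = -0.408248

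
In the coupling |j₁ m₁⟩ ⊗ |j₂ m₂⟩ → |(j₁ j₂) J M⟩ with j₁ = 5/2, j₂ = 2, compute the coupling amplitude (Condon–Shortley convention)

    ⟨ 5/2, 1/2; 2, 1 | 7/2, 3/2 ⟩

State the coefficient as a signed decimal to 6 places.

−√(2/21) = -0.308607

√[8·1!4!3!/9! · 3!2!3!1!5!2!] = √(384/7)
  +(−1)^0/∏(0,1,2,3,2,0)! = 1/24  (running 1/24)
  +(−1)^1/∏(1,0,1,2,3,1)! = -1/12  (running -1/24)
⟨..|..⟩ = √(384/7)·(-1/24) = -0.308607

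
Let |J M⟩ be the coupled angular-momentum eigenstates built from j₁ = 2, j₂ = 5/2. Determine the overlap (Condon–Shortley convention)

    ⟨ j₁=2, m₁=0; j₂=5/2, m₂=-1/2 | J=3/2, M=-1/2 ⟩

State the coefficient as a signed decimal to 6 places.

−√(2/35) ≈ -0.239046

√[4·3!1!2!/7! · 2!2!2!3!1!2!] = √(32/35)
  +(−1)^1/∏(1,2,1,1,0,1)! = -1/2  (running -1/2)
  +(−1)^2/∏(2,1,0,0,1,2)! = 1/4  (running -1/4)
⟨..|..⟩ = √(32/35)·(-1/4) = -0.239046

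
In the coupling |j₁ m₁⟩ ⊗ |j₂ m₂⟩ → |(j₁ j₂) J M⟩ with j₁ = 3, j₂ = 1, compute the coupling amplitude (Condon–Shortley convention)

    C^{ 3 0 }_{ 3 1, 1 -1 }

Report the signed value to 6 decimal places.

triangle: 1!·5!·1!/8! = 120/40320
(j±m)!: 4!·2!·0!·2!·3!·3! = 3456
prefactor² = (2J+1)·Δ·N² = 72
  k=0: +1/(0!·1!·2!·0!·3!·1!) = 1/12
Σ = 1/12  ⇒  CG² = 72·1/12² = 1/2
CG = +√(1/2) = +0.707107

+√(1/2) ≈ +0.707107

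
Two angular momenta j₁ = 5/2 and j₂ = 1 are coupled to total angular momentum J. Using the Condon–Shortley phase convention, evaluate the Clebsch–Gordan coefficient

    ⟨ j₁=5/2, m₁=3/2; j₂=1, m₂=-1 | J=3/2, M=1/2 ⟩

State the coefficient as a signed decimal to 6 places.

+√(2/5) ≈ +0.632456

triangle: 2!×3!×0!/6! = 12/720
(j±m)!: 4!×1!×0!×2!×2!×1! = 96
prefactor² = (2J+1)×Δ×N² = 32/5
  k=0: +1/(0!×2!×1!×0!×2!×0!) = 1/4
Σ = 1/4  ⇒  CG² = 32/5×1/4² = 2/5
CG = +√(2/5) = +0.632456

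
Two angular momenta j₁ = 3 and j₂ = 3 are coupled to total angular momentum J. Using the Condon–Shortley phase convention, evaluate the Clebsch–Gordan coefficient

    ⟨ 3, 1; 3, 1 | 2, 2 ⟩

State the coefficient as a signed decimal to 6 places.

+√(2/7) ≈ +0.534522

j₁+j₂−J=4  J+j₁−j₂=2  J−j₁+j₂=2  j₁+j₂+J+1=9
(j₁±m₁, j₂±m₂, J±M) = (4,2,4,2,4,0)
P² = 512/7
sum k=2..2:
  [2] +1/16 = 1/16
S = 1/16
C² = P²·S² = 2/7 ; C = +0.534522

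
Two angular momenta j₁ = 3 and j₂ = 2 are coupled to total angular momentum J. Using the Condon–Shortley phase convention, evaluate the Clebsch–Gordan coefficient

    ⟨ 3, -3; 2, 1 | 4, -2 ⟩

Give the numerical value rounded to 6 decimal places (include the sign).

-0.439155  (= −√(27/140))

√[9·1!5!3!/10! · 0!6!3!1!2!6!] = √(77760/7)
  +(−1)^1/∏(1,0,5,2,0,1)! = -1/240  (running -1/240)
⟨..|..⟩ = √(77760/7)·(-1/240) = -0.439155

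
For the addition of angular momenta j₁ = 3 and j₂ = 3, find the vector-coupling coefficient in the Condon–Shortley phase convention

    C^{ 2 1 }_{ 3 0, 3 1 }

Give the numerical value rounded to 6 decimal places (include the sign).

+√(1/42) = +0.154303

triangle: 4!×2!×2!/9! = 96/362880
(j±m)!: 3!×3!×4!×2!×3!×1! = 10368
prefactor² = (2J+1)×Δ×N² = 96/7
  k=2: +1/(2!×2!×1!×2!×1!×0!) = 1/8
  k=3: −1/(3!×1!×0!×1!×2!×1!) = -1/12
Σ = 1/24  ⇒  CG² = 96/7×1/24² = 1/42
CG = +√(1/42) = +0.154303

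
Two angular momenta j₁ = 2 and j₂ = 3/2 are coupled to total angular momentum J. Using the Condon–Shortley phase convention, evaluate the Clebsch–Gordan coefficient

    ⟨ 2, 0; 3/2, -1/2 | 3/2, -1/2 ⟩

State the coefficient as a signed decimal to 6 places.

-0.447214

√[4·2!2!1!/6! · 2!2!1!2!1!2!] = √(16/45)
  +(−1)^0/∏(0,2,2,1,0,0)! = 1/4  (running 1/4)
  +(−1)^1/∏(1,1,1,0,1,1)! = -1  (running -3/4)
⟨..|..⟩ = √(16/45)·(-3/4) = -0.447214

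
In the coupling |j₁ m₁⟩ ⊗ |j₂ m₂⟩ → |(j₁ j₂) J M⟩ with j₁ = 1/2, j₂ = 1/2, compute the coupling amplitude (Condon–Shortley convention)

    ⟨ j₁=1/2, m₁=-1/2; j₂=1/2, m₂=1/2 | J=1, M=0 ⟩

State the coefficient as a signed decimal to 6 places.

+√(1/2) = +0.707107

j₁+j₂−J=0  J+j₁−j₂=1  J−j₁+j₂=1  j₁+j₂+J+1=3
(j₁±m₁, j₂±m₂, J±M) = (0,1,1,0,1,1)
P² = 1/2
sum k=0..0:
  [0] +1/1 = 1
S = 1
C² = P²·S² = 1/2 ; C = +0.707107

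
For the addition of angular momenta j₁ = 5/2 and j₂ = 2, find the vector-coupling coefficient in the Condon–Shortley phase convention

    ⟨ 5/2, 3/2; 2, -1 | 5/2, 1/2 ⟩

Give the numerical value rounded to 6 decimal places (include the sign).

+√(6/35) = +0.414039

j₁+j₂−J=2  J+j₁−j₂=3  J−j₁+j₂=2  j₁+j₂+J+1=8
(j₁±m₁, j₂±m₂, J±M) = (4,1,1,3,3,2)
P² = 216/35
sum k=0..1:
  [0] +1/4 = 1/4
  [1] −1/12 = -1/12
S = 1/6
C² = P²·S² = 6/35 ; C = +0.414039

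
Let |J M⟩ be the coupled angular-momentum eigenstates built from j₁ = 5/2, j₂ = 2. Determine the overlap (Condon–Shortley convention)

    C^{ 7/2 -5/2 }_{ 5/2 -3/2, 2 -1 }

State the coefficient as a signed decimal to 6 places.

triangle: 1!*4!*3!/9! = 144/362880
(j±m)!: 1!*4!*1!*3!*1!*6! = 103680
prefactor² = (2J+1)*Δ*N² = 2304/7
  k=0: +1/(0!*1!*4!*1!*0!*2!) = 1/48
  k=1: −1/(1!*0!*3!*0!*1!*3!) = -1/36
Σ = -1/144  ⇒  CG² = 2304/7*(-1/144)² = 1/63
CG = −√(1/63) = -0.125988

-0.125988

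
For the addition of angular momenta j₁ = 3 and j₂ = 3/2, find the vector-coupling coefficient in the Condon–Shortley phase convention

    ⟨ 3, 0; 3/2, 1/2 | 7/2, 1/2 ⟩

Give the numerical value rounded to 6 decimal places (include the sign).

-0.308607  (= −√(2/21))

j₁+j₂−J=1  J+j₁−j₂=5  J−j₁+j₂=2  j₁+j₂+J+1=9
(j₁±m₁, j₂±m₂, J±M) = (3,3,2,1,4,3)
P² = 384/7
sum k=0..1:
  [0] +1/24 = 1/24
  [1] −1/12 = -1/12
S = -1/24
C² = P²·S² = 2/21 ; C = -0.308607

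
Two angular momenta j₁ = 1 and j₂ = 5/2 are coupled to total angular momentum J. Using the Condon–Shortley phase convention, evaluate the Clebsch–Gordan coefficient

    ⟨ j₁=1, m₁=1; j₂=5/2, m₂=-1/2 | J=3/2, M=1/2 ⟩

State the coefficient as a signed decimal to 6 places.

+0.447214  (= +√(1/5))

triangle: 2!·0!·3!/6! = 12/720
(j±m)!: 2!·0!·2!·3!·2!·1! = 48
prefactor² = (2J+1)·Δ·N² = 16/5
  k=0: +1/(0!·2!·0!·2!·0!·1!) = 1/4
Σ = 1/4  ⇒  CG² = 16/5·1/4² = 1/5
CG = +√(1/5) = +0.447214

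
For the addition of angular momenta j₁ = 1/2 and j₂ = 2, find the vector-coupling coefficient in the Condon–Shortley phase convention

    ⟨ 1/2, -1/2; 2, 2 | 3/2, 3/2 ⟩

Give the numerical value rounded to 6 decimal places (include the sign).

−√(4/5) = -0.894427

triangle: 1!·0!·3!/5! = 6/120
(j±m)!: 0!·1!·4!·0!·3!·0! = 144
prefactor² = (2J+1)·Δ·N² = 144/5
  k=1: −1/(1!·0!·0!·3!·0!·0!) = -1/6
Σ = -1/6  ⇒  CG² = 144/5·(-1/6)² = 4/5
CG = −√(4/5) = -0.894427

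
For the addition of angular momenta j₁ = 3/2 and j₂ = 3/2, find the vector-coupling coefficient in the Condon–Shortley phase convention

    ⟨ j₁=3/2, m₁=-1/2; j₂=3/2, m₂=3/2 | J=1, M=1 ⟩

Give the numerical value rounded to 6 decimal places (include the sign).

√[3·2!1!1!/5! · 1!2!3!0!2!0!] = √(6/5)
  +(−1)^2/∏(2,0,0,1,1,0)! = 1/2  (running 1/2)
⟨..|..⟩ = √(6/5)·(1/2) = +0.547723

+0.547723  (= +√(3/10))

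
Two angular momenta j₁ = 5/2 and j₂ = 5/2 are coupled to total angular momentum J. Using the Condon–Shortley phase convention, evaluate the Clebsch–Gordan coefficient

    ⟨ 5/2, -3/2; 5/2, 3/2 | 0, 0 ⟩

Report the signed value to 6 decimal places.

+√(1/6) ≈ +0.408248

√[1·5!0!0!/6! · 1!4!4!1!0!0!] = √(96)
  +(−1)^4/∏(4,1,0,0,0,0)! = 1/24  (running 1/24)
⟨..|..⟩ = √(96)·(1/24) = +0.408248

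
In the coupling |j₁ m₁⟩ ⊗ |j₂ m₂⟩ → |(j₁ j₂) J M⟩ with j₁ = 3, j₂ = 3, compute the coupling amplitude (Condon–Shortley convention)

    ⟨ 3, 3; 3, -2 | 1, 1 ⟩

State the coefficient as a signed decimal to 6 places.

√[3·5!1!1!/8! · 6!0!1!5!2!0!] = √(10800/7)
  +(−1)^0/∏(0,5,0,1,1,0)! = 1/120  (running 1/120)
⟨..|..⟩ = √(10800/7)·(1/120) = +0.327327

+0.327327  (= +√(3/28))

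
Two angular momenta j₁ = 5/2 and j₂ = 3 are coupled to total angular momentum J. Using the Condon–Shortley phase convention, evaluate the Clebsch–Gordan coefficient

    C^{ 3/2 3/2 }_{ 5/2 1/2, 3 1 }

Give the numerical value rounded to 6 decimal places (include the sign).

+0.507093  (= +√(9/35))

triangle: 4!·1!·2!/8! = 48/40320
(j±m)!: 3!·2!·4!·2!·3!·0! = 3456
prefactor² = (2J+1)·Δ·N² = 576/35
  k=2: +1/(2!·2!·0!·2!·1!·0!) = 1/8
Σ = 1/8  ⇒  CG² = 576/35·1/8² = 9/35
CG = +√(9/35) = +0.507093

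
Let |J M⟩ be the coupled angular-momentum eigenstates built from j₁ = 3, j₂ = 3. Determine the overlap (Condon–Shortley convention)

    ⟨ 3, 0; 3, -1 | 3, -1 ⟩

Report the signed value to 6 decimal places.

-0.408248

triangle: 3!·3!·3!/10! = 216/3628800
(j±m)!: 3!·3!·2!·4!·2!·4! = 82944
prefactor² = (2J+1)·Δ·N² = 864/25
  k=0: +1/(0!·3!·3!·2!·0!·1!) = 1/72
  k=1: −1/(1!·2!·2!·1!·1!·2!) = -1/8
  k=2: +1/(2!·1!·1!·0!·2!·3!) = 1/24
Σ = -5/72  ⇒  CG² = 864/25·(-5/72)² = 1/6
CG = −√(1/6) = -0.408248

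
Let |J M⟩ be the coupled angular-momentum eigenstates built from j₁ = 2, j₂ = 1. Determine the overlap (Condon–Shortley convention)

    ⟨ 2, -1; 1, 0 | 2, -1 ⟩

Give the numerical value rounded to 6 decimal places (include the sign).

-0.408248

√[5·1!3!1!/6! · 1!3!1!1!1!3!] = √(3/2)
  +(−1)^0/∏(0,1,3,1,0,0)! = 1/6  (running 1/6)
  +(−1)^1/∏(1,0,2,0,1,1)! = -1/2  (running -1/3)
⟨..|..⟩ = √(3/2)·(-1/3) = -0.408248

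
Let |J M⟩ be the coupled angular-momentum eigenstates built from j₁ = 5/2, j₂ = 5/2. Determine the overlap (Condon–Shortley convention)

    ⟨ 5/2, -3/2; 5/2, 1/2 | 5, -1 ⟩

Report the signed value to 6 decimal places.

+√(5/21) = +0.487950

√[11·0!5!5!/11! · 1!4!3!2!4!6!] = √(138240/7)
  +(−1)^0/∏(0,0,4,3,1,2)! = 1/288  (running 1/288)
⟨..|..⟩ = √(138240/7)·(1/288) = +0.487950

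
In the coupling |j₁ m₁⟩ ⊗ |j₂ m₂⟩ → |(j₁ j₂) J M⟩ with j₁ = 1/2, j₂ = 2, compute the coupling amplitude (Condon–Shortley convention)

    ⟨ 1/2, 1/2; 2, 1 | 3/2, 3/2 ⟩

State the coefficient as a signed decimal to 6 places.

+0.447214  (= +√(1/5))

j₁+j₂−J=1  J+j₁−j₂=0  J−j₁+j₂=3  j₁+j₂+J+1=5
(j₁±m₁, j₂±m₂, J±M) = (1,0,3,1,3,0)
P² = 36/5
sum k=0..0:
  [0] +1/6 = 1/6
S = 1/6
C² = P²·S² = 1/5 ; C = +0.447214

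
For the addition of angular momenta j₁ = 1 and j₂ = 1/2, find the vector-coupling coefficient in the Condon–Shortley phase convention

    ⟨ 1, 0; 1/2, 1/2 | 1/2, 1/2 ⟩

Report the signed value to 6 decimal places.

-0.577350

j₁+j₂−J=1  J+j₁−j₂=1  J−j₁+j₂=0  j₁+j₂+J+1=3
(j₁±m₁, j₂±m₂, J±M) = (1,1,1,0,1,0)
P² = 1/3
sum k=1..1:
  [1] −1/1 = -1
S = -1
C² = P²·S² = 1/3 ; C = -0.577350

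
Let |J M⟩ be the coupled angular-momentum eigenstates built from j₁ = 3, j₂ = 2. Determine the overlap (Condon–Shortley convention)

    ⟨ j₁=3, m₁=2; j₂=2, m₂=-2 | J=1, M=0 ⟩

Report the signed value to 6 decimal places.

√[3·4!2!0!/7! · 5!1!0!4!1!1!] = √(576/7)
  +(−1)^0/∏(0,4,1,0,1,0)! = 1/24  (running 1/24)
⟨..|..⟩ = √(576/7)·(1/24) = +0.377964

+0.377964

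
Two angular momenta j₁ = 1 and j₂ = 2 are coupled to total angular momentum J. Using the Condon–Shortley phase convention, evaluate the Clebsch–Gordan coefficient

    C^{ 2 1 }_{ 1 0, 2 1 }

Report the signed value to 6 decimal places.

triangle: 1!·1!·3!/6! = 6/720
(j±m)!: 1!·1!·3!·1!·3!·1! = 36
prefactor² = (2J+1)·Δ·N² = 3/2
  k=0: +1/(0!·1!·1!·3!·0!·0!) = 1/6
  k=1: −1/(1!·0!·0!·2!·1!·1!) = -1/2
Σ = -1/3  ⇒  CG² = 3/2·(-1/3)² = 1/6
CG = −√(1/6) = -0.408248

-0.408248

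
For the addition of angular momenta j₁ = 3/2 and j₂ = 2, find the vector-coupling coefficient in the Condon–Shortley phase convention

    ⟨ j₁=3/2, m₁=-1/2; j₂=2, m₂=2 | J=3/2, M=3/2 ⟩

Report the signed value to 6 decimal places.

triangle: 2!×1!×2!/6! = 4/720
(j±m)!: 1!×2!×4!×0!×3!×0! = 288
prefactor² = (2J+1)×Δ×N² = 32/5
  k=2: +1/(2!×0!×0!×2!×1!×0!) = 1/4
Σ = 1/4  ⇒  CG² = 32/5×1/4² = 2/5
CG = +√(2/5) = +0.632456

+0.632456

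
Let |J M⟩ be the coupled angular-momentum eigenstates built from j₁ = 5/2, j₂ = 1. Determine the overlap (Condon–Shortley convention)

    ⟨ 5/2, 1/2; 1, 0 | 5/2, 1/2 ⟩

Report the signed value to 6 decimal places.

j₁+j₂−J=1  J+j₁−j₂=4  J−j₁+j₂=1  j₁+j₂+J+1=7
(j₁±m₁, j₂±m₂, J±M) = (3,2,1,1,3,2)
P² = 144/35
sum k=0..1:
  [0] +1/4 = 1/4
  [1] −1/6 = -1/6
S = 1/12
C² = P²·S² = 1/35 ; C = +0.169031

+√(1/35) = +0.169031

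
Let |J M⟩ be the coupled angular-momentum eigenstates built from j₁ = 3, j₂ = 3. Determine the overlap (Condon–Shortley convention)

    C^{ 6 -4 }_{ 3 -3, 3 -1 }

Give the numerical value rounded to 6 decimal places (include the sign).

√[13·0!6!6!/13! · 0!6!2!4!2!10!] = √(2985984000/11)
  +(−1)^0/∏(0,0,6,2,0,4)! = 1/34560  (running 1/34560)
⟨..|..⟩ = √(2985984000/11)·(1/34560) = +0.476731

+√(5/22) ≈ +0.476731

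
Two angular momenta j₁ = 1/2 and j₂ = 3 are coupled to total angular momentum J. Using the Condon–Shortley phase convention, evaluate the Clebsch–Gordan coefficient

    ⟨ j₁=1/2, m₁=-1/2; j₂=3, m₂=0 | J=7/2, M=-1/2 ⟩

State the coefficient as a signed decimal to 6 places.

√[8·0!1!6!/8! · 0!1!3!3!3!4!] = √(5184/7)
  +(−1)^0/∏(0,0,1,3,0,3)! = 1/36  (running 1/36)
⟨..|..⟩ = √(5184/7)·(1/36) = +0.755929

+√(4/7) = +0.755929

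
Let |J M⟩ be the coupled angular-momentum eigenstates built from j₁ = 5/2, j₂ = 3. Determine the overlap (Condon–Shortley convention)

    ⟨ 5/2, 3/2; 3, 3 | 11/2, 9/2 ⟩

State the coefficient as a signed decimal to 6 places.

+√(5/11) ≈ +0.674200

triangle: 0!×5!×6!/12! = 86400/479001600
(j±m)!: 4!×1!×6!×0!×10!×1! = 62705664000
prefactor² = (2J+1)×Δ×N² = 1492992000/11
  k=0: +1/(0!×0!×1!×6!×4!×0!) = 1/17280
Σ = 1/17280  ⇒  CG² = 1492992000/11×1/17280² = 5/11
CG = +√(5/11) = +0.674200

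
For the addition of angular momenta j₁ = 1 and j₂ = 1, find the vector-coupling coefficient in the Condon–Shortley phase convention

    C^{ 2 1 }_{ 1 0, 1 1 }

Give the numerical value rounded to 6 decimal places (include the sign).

+√(1/2) ≈ +0.707107

j₁+j₂−J=0  J+j₁−j₂=2  J−j₁+j₂=2  j₁+j₂+J+1=5
(j₁±m₁, j₂±m₂, J±M) = (1,1,2,0,3,1)
P² = 2
sum k=0..0:
  [0] +1/2 = 1/2
S = 1/2
C² = P²·S² = 1/2 ; C = +0.707107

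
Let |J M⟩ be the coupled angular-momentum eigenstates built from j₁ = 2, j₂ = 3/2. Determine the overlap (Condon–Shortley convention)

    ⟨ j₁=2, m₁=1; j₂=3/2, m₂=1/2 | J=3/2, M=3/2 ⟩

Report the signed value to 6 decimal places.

triangle: 2!*2!*1!/6! = 4/720
(j±m)!: 3!*1!*2!*1!*3!*0! = 72
prefactor² = (2J+1)*Δ*N² = 8/5
  k=1: −1/(1!*1!*0!*1!*2!*0!) = -1/2
Σ = -1/2  ⇒  CG² = 8/5*(-1/2)² = 2/5
CG = −√(2/5) = -0.632456

−√(2/5) = -0.632456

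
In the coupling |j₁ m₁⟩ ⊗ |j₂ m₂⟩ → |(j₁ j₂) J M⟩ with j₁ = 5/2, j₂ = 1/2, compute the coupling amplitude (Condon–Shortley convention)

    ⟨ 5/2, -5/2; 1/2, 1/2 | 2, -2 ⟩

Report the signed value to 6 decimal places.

-0.912871  (= −√(5/6))

√[5·1!4!0!/6! · 0!5!1!0!0!4!] = √(480)
  +(−1)^1/∏(1,0,4,0,0,0)! = -1/24  (running -1/24)
⟨..|..⟩ = √(480)·(-1/24) = -0.912871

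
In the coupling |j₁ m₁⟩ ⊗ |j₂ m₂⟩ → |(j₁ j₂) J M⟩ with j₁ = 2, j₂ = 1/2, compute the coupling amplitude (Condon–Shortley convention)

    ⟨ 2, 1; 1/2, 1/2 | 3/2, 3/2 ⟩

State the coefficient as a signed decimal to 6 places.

-0.447214  (= −√(1/5))

j₁+j₂−J=1  J+j₁−j₂=3  J−j₁+j₂=0  j₁+j₂+J+1=5
(j₁±m₁, j₂±m₂, J±M) = (3,1,1,0,3,0)
P² = 36/5
sum k=1..1:
  [1] −1/6 = -1/6
S = -1/6
C² = P²·S² = 1/5 ; C = -0.447214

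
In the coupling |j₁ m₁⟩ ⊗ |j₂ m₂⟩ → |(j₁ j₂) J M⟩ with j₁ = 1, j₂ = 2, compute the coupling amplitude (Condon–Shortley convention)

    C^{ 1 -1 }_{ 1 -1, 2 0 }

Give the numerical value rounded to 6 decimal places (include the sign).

triangle: 2!·0!·2!/5! = 4/120
(j±m)!: 0!·2!·2!·2!·0!·2! = 16
prefactor² = (2J+1)·Δ·N² = 8/5
  k=2: +1/(2!·0!·0!·0!·0!·2!) = 1/4
Σ = 1/4  ⇒  CG² = 8/5·1/4² = 1/10
CG = +√(1/10) = +0.316228

+√(1/10) = +0.316228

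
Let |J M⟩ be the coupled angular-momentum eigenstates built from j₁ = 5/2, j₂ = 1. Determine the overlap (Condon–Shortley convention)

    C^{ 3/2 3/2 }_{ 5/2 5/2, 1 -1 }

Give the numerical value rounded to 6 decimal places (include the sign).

+√(2/3) = +0.816497

√[4·2!3!0!/6! · 5!0!0!2!3!0!] = √(96)
  +(−1)^0/∏(0,2,0,0,3,0)! = 1/12  (running 1/12)
⟨..|..⟩ = √(96)·(1/12) = +0.816497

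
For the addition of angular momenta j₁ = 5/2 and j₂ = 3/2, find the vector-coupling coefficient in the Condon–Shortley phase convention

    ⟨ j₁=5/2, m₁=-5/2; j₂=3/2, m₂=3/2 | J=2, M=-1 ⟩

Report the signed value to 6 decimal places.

j₁+j₂−J=2  J+j₁−j₂=3  J−j₁+j₂=1  j₁+j₂+J+1=7
(j₁±m₁, j₂±m₂, J±M) = (0,5,3,0,1,3)
P² = 360/7
sum k=2..2:
  [2] +1/12 = 1/12
S = 1/12
C² = P²·S² = 5/14 ; C = +0.597614

+0.597614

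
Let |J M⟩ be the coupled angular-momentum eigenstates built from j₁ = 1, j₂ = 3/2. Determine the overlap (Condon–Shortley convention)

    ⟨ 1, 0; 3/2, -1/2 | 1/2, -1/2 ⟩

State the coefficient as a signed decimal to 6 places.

j₁+j₂−J=2  J+j₁−j₂=0  J−j₁+j₂=1  j₁+j₂+J+1=4
(j₁±m₁, j₂±m₂, J±M) = (1,1,1,2,0,1)
P² = 1/3
sum k=1..1:
  [1] −1/1 = -1
S = -1
C² = P²·S² = 1/3 ; C = -0.577350

−√(1/3) ≈ -0.577350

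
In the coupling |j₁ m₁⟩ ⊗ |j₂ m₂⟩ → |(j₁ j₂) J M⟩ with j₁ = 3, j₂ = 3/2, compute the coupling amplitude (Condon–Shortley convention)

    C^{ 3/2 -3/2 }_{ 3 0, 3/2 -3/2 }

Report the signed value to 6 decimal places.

√[4·3!3!0!/7! · 3!3!0!3!0!3!] = √(1296/35)
  +(−1)^0/∏(0,3,3,0,0,0)! = 1/36  (running 1/36)
⟨..|..⟩ = √(1296/35)·(1/36) = +0.169031

+√(1/35) = +0.169031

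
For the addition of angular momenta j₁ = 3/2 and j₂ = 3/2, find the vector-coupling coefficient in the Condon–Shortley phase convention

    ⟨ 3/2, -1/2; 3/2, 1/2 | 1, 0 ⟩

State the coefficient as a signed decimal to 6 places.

−√(1/20) = -0.223607

triangle: 2!·1!·1!/5! = 2/120
(j±m)!: 1!·2!·2!·1!·1!·1! = 4
prefactor² = (2J+1)·Δ·N² = 1/5
  k=1: −1/(1!·1!·1!·1!·0!·0!) = -1
  k=2: +1/(2!·0!·0!·0!·1!·1!) = 1/2
Σ = -1/2  ⇒  CG² = 1/5·(-1/2)² = 1/20
CG = −√(1/20) = -0.223607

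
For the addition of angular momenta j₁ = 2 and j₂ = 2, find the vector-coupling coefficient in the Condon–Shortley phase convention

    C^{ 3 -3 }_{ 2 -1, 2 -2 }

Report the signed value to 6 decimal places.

+√(1/2) ≈ +0.707107

√[7·1!3!3!/8! · 1!3!0!4!0!6!] = √(648)
  +(−1)^0/∏(0,1,3,0,0,3)! = 1/36  (running 1/36)
⟨..|..⟩ = √(648)·(1/36) = +0.707107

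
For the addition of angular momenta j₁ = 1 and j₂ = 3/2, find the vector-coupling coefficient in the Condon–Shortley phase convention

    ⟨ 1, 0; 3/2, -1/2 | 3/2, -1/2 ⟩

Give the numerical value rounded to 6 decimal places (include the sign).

√[4·1!1!2!/5! · 1!1!1!2!1!2!] = √(4/15)
  +(−1)^0/∏(0,1,1,1,0,1)! = 1  (running 1)
  +(−1)^1/∏(1,0,0,0,1,2)! = -1/2  (running 1/2)
⟨..|..⟩ = √(4/15)·(1/2) = +0.258199

+√(1/15) = +0.258199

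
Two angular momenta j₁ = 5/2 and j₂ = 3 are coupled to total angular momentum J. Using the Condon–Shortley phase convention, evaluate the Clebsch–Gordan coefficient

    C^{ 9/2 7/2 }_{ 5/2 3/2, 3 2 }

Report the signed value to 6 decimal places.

j₁+j₂−J=1  J+j₁−j₂=4  J−j₁+j₂=5  j₁+j₂+J+1=11
(j₁±m₁, j₂±m₂, J±M) = (4,1,5,1,8,1)
P² = 921600/11
sum k=0..1:
  [0] +1/720 = 1/720
  [1] −1/576 = -1/576
S = -1/2880
C² = P²·S² = 1/99 ; C = -0.100504

-0.100504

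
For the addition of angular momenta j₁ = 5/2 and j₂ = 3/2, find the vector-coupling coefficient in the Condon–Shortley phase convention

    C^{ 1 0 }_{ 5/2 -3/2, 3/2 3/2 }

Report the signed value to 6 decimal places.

-0.447214  (= −√(1/5))

triangle: 3!·2!·0!/6! = 12/720
(j±m)!: 1!·4!·3!·0!·1!·1! = 144
prefactor² = (2J+1)·Δ·N² = 36/5
  k=3: −1/(3!·0!·1!·0!·1!·0!) = -1/6
Σ = -1/6  ⇒  CG² = 36/5·(-1/6)² = 1/5
CG = −√(1/5) = -0.447214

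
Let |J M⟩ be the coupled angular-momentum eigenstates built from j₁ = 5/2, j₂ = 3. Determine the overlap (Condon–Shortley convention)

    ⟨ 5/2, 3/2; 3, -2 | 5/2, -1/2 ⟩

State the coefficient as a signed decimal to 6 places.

+0.267261

j₁+j₂−J=3  J+j₁−j₂=2  J−j₁+j₂=3  j₁+j₂+J+1=9
(j₁±m₁, j₂±m₂, J±M) = (4,1,1,5,2,3)
P² = 288/7
sum k=0..1:
  [0] +1/12 = 1/12
  [1] −1/24 = -1/24
S = 1/24
C² = P²·S² = 1/14 ; C = +0.267261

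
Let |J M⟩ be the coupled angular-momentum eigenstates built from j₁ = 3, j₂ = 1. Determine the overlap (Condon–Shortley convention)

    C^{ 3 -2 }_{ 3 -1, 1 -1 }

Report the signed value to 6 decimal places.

+√(5/12) ≈ +0.645497

triangle: 1!×5!×1!/8! = 120/40320
(j±m)!: 2!×4!×0!×2!×1!×5! = 11520
prefactor² = (2J+1)×Δ×N² = 240
  k=0: +1/(0!×1!×4!×0!×1!×1!) = 1/24
Σ = 1/24  ⇒  CG² = 240×1/24² = 5/12
CG = +√(5/12) = +0.645497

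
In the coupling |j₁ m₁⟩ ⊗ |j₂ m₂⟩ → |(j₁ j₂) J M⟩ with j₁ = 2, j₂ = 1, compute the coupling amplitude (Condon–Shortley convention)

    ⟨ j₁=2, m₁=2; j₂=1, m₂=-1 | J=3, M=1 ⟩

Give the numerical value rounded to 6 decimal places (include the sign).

+0.258199

j₁+j₂−J=0  J+j₁−j₂=4  J−j₁+j₂=2  j₁+j₂+J+1=7
(j₁±m₁, j₂±m₂, J±M) = (4,0,0,2,4,2)
P² = 768/5
sum k=0..0:
  [0] +1/48 = 1/48
S = 1/48
C² = P²·S² = 1/15 ; C = +0.258199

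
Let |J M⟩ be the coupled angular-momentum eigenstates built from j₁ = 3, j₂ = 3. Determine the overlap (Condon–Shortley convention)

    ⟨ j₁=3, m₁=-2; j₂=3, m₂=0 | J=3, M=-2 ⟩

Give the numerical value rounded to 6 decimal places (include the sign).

+0.408248

√[7·3!3!3!/10! · 1!5!3!3!1!5!] = √(216)
  +(−1)^2/∏(2,1,3,1,0,2)! = 1/24  (running 1/24)
  +(−1)^3/∏(3,0,2,0,1,3)! = -1/72  (running 1/36)
⟨..|..⟩ = √(216)·(1/36) = +0.408248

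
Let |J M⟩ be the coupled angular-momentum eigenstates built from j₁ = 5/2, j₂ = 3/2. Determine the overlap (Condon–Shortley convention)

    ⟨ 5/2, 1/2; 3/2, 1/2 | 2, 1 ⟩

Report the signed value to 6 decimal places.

−√(25/84) = -0.545545

triangle: 2!*3!*1!/7! = 12/5040
(j±m)!: 3!*2!*2!*1!*3!*1! = 144
prefactor² = (2J+1)*Δ*N² = 12/7
  k=1: −1/(1!*1!*1!*1!*2!*0!) = -1/2
  k=2: +1/(2!*0!*0!*0!*3!*1!) = 1/12
Σ = -5/12  ⇒  CG² = 12/7*(-5/12)² = 25/84
CG = −√(25/84) = -0.545545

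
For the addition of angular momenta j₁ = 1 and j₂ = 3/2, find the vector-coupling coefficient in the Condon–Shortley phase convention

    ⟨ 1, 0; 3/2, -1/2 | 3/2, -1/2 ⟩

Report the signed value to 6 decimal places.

+0.258199  (= +√(1/15))

j₁+j₂−J=1  J+j₁−j₂=1  J−j₁+j₂=2  j₁+j₂+J+1=5
(j₁±m₁, j₂±m₂, J±M) = (1,1,1,2,1,2)
P² = 4/15
sum k=0..1:
  [0] +1/1 = 1
  [1] −1/2 = -1/2
S = 1/2
C² = P²·S² = 1/15 ; C = +0.258199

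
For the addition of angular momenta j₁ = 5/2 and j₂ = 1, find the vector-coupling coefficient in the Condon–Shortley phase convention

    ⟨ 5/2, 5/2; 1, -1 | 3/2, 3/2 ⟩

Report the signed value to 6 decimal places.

+0.816497

j₁+j₂−J=2  J+j₁−j₂=3  J−j₁+j₂=0  j₁+j₂+J+1=6
(j₁±m₁, j₂±m₂, J±M) = (5,0,0,2,3,0)
P² = 96
sum k=0..0:
  [0] +1/12 = 1/12
S = 1/12
C² = P²·S² = 2/3 ; C = +0.816497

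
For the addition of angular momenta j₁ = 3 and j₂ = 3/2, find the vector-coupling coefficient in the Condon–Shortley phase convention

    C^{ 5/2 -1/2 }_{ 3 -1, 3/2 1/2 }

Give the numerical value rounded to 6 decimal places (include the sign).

-0.119523  (= −√(1/70))

j₁+j₂−J=2  J+j₁−j₂=4  J−j₁+j₂=1  j₁+j₂+J+1=8
(j₁±m₁, j₂±m₂, J±M) = (2,4,2,1,2,3)
P² = 288/35
sum k=1..2:
  [1] −1/6 = -1/6
  [2] +1/8 = 1/8
S = -1/24
C² = P²·S² = 1/70 ; C = -0.119523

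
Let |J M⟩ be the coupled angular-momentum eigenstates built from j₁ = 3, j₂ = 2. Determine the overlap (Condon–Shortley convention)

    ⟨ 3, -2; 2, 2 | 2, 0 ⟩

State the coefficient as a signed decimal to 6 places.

√[5·3!3!1!/8! · 1!5!4!0!2!2!] = √(360/7)
  +(−1)^3/∏(3,0,2,1,1,0)! = -1/12  (running -1/12)
⟨..|..⟩ = √(360/7)·(-1/12) = -0.597614

-0.597614  (= −√(5/14))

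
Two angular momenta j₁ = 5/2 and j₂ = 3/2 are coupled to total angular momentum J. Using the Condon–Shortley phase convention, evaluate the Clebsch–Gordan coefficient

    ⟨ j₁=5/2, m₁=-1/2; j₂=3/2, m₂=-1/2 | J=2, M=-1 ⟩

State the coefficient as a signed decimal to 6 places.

triangle: 2!·3!·1!/7! = 12/5040
(j±m)!: 2!·3!·1!·2!·1!·3! = 144
prefactor² = (2J+1)·Δ·N² = 12/7
  k=0: +1/(0!·2!·3!·1!·0!·0!) = 1/12
  k=1: −1/(1!·1!·2!·0!·1!·1!) = -1/2
Σ = -5/12  ⇒  CG² = 12/7·(-5/12)² = 25/84
CG = −√(25/84) = -0.545545

-0.545545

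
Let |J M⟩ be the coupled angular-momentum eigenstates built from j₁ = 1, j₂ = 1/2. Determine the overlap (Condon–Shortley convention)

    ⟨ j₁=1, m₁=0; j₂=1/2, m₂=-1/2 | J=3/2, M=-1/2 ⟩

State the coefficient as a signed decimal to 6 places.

+√(2/3) = +0.816497

√[4·0!2!1!/4! · 1!1!0!1!1!2!] = √(2/3)
  +(−1)^0/∏(0,0,1,0,1,1)! = 1  (running 1)
⟨..|..⟩ = √(2/3)·(1) = +0.816497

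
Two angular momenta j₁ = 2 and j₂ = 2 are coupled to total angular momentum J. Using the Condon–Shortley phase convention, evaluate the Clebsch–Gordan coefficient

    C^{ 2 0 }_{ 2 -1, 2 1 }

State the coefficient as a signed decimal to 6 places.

+√(1/14) ≈ +0.267261

triangle: 2!×2!×2!/7! = 8/5040
(j±m)!: 1!×3!×3!×1!×2!×2! = 144
prefactor² = (2J+1)×Δ×N² = 8/7
  k=1: −1/(1!×1!×2!×2!×0!×0!) = -1/4
  k=2: +1/(2!×0!×1!×1!×1!×1!) = 1/2
Σ = 1/4  ⇒  CG² = 8/7×1/4² = 1/14
CG = +√(1/14) = +0.267261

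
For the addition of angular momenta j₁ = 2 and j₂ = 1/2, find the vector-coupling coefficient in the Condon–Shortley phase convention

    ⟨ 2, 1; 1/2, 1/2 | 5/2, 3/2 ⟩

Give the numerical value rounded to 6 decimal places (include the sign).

+√(4/5) = +0.894427

√[6·0!4!1!/6! · 3!1!1!0!4!1!] = √(144/5)
  +(−1)^0/∏(0,0,1,1,3,0)! = 1/6  (running 1/6)
⟨..|..⟩ = √(144/5)·(1/6) = +0.894427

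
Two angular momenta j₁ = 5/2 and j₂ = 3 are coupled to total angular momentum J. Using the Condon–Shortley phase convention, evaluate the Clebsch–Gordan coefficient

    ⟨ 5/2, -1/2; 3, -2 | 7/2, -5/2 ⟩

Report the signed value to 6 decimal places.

−√(2/63) ≈ -0.178174

triangle: 2!*3!*4!/10! = 288/3628800
(j±m)!: 2!*3!*1!*5!*1!*6! = 1036800
prefactor² = (2J+1)*Δ*N² = 4608/7
  k=0: +1/(0!*2!*3!*1!*0!*3!) = 1/72
  k=1: −1/(1!*1!*2!*0!*1!*4!) = -1/48
Σ = -1/144  ⇒  CG² = 4608/7*(-1/144)² = 2/63
CG = −√(2/63) = -0.178174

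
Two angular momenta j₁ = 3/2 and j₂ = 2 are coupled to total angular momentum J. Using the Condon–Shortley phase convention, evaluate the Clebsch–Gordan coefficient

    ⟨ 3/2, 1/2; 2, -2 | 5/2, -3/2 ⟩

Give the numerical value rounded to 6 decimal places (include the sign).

j₁+j₂−J=1  J+j₁−j₂=2  J−j₁+j₂=3  j₁+j₂+J+1=7
(j₁±m₁, j₂±m₂, J±M) = (2,1,0,4,1,4)
P² = 576/35
sum k=0..0:
  [0] +1/6 = 1/6
S = 1/6
C² = P²·S² = 16/35 ; C = +0.676123

+0.676123  (= +√(16/35))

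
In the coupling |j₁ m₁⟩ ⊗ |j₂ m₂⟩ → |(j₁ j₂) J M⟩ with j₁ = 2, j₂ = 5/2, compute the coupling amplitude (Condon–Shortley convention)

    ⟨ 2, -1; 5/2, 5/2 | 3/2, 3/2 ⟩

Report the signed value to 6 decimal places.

−√(2/7) = -0.534522

j₁+j₂−J=3  J+j₁−j₂=1  J−j₁+j₂=2  j₁+j₂+J+1=7
(j₁±m₁, j₂±m₂, J±M) = (1,3,5,0,3,0)
P² = 288/7
sum k=3..3:
  [3] −1/12 = -1/12
S = -1/12
C² = P²·S² = 2/7 ; C = -0.534522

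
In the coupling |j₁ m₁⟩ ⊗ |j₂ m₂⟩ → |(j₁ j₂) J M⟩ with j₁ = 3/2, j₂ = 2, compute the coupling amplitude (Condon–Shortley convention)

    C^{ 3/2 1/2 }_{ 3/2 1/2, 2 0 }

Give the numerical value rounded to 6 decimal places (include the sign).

j₁+j₂−J=2  J+j₁−j₂=1  J−j₁+j₂=2  j₁+j₂+J+1=6
(j₁±m₁, j₂±m₂, J±M) = (2,1,2,2,2,1)
P² = 16/45
sum k=0..1:
  [0] +1/4 = 1/4
  [1] −1/1 = -1
S = -3/4
C² = P²·S² = 1/5 ; C = -0.447214

-0.447214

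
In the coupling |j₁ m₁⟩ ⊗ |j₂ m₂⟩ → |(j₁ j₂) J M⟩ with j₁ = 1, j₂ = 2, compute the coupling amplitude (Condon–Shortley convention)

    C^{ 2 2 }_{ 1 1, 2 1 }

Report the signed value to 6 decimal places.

+√(1/3) ≈ +0.577350

triangle: 1!*1!*3!/6! = 6/720
(j±m)!: 2!*0!*3!*1!*4!*0! = 288
prefactor² = (2J+1)*Δ*N² = 12
  k=0: +1/(0!*1!*0!*3!*1!*0!) = 1/6
Σ = 1/6  ⇒  CG² = 12*1/6² = 1/3
CG = +√(1/3) = +0.577350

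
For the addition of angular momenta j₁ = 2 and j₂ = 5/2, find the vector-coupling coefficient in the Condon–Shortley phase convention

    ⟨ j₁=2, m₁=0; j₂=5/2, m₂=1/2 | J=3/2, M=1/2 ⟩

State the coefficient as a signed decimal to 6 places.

√[4·3!1!2!/7! · 2!2!3!2!2!1!] = √(32/35)
  +(−1)^1/∏(1,2,1,2,0,0)! = -1/4  (running -1/4)
  +(−1)^2/∏(2,1,0,1,1,1)! = 1/2  (running 1/4)
⟨..|..⟩ = √(32/35)·(1/4) = +0.239046

+0.239046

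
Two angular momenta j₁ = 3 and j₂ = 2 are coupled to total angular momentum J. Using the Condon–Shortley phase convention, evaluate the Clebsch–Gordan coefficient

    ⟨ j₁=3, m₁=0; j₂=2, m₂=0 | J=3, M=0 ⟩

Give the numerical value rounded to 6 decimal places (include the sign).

-0.516398

j₁+j₂−J=2  J+j₁−j₂=4  J−j₁+j₂=2  j₁+j₂+J+1=9
(j₁±m₁, j₂±m₂, J±M) = (3,3,2,2,3,3)
P² = 48/5
sum k=0..2:
  [0] +1/24 = 1/24
  [1] −1/4 = -1/4
  [2] +1/24 = 1/24
S = -1/6
C² = P²·S² = 4/15 ; C = -0.516398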